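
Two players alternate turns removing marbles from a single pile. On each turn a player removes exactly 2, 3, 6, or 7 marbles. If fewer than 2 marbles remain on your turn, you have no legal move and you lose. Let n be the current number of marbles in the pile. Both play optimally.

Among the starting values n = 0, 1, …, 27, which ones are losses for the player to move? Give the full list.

0, 1, 5, 9, 10, 14, 18, 19, 23, 27

Compute win/loss labels from the base case upward. A position with no move is L. Any other position is W if it can reach an L in one move, else L.
n=0: no move → L
n=1: no move → L
n=2: W (go to 0, an L position)
n=3: W (go to 1, an L position)
n=4: W (go to 1, an L position)
n=5: L (options 3(W), 2(W) are all W)
n=6: W (go to 0, an L position)
n=7: W (go to 5, an L position)
n=8: W (go to 5, an L position)
n=9: L (options 7(W), 6(W), 3(W), 2(W) are all W)
n=10: L (options 8(W), 7(W), 4(W), 3(W) are all W)
n=11: W (go to 9, an L position)
n=12: W (go to 10, an L position)
n=13: W (go to 10, an L position)
n=14: L (options 12(W), 11(W), 8(W), 7(W) are all W)
n=15: W (go to 9, an L position)
n=16: W (go to 14, an L position)
n=17: W (go to 14, an L position)
n=18: L (options 16(W), 15(W), 12(W), 11(W) are all W)
n=19: L (options 17(W), 16(W), 13(W), 12(W) are all W)
n=20: W (go to 18, an L position)
n=21: W (go to 19, an L position)
n=22: W (go to 19, an L position)
n=23: L (options 21(W), 20(W), 17(W), 16(W) are all W)
n=24: W (go to 18, an L position)
n=25: W (go to 23, an L position)
n=26: W (go to 23, an L position)
n=27: L (options 25(W), 24(W), 21(W), 20(W) are all W)
The losing starting values of n are exactly the entries labelled L in this table (10 of them).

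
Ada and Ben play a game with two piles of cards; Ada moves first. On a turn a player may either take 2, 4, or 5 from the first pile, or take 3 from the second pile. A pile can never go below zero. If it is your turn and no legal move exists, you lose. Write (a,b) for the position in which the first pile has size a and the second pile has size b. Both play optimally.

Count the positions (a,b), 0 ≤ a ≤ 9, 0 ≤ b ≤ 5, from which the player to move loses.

Positions with no move are L. A position that does have a move is losing for the player to move precisely when every available move leads to a winning position for the opponent. Fill in the labels:
Every move lowers a or b (never raises either), so fill the grid row by row in increasing a, and left to right within a row: each cell's successors are then already labelled.
      b=0  b=1  b=2  b=3  b=4  b=5
a=0:    L    L    L    W    W    W
a=1:    L    L    L    W    W    W
a=2:    W    W    W    L    L    L
a=3:    W    W    W    L    L    L
a=4:    W    W    W    W    W    W
a=5:    W    W    W    W    W    W
a=6:    W    W    W    W    W    W
a=7:    L    L    L    W    W    W
a=8:    L    L    L    W    W    W
a=9:    W    W    W    L    L    L
Cells with no legal move (terminal, hence L): (0,0), (0,1), (0,2), (1,0), (1,1), (1,2).
The remaining L cells, each justified by listing all of its moves:
(2,3): moves to (0,3)(W), (2,0)(W); every one is W ⇒ L
(2,4): moves to (0,4)(W), (2,1)(W); every one is W ⇒ L
(2,5): moves to (0,5)(W), (2,2)(W); every one is W ⇒ L
(3,3): moves to (1,3)(W), (3,0)(W); every one is W ⇒ L
(3,4): moves to (1,4)(W), (3,1)(W); every one is W ⇒ L
(3,5): moves to (1,5)(W), (3,2)(W); every one is W ⇒ L
(7,0): moves to (5,0)(W), (3,0)(W), (2,0)(W); every one is W ⇒ L
(7,1): moves to (5,1)(W), (3,1)(W), (2,1)(W); every one is W ⇒ L
(7,2): moves to (5,2)(W), (3,2)(W), (2,2)(W); every one is W ⇒ L
(8,0): moves to (6,0)(W), (4,0)(W), (3,0)(W); every one is W ⇒ L
(8,1): moves to (6,1)(W), (4,1)(W), (3,1)(W); every one is W ⇒ L
(8,2): moves to (6,2)(W), (4,2)(W), (3,2)(W); every one is W ⇒ L
(9,3): moves to (7,3)(W), (5,3)(W), (4,3)(W), (9,0)(W); every one is W ⇒ L
(9,4): moves to (7,4)(W), (5,4)(W), (4,4)(W), (9,1)(W); every one is W ⇒ L
(9,5): moves to (7,5)(W), (5,5)(W), (4,5)(W), (9,2)(W); every one is W ⇒ L
Every other cell has at least one move into one of the L cells above, so it is W.
L cells per row: a=0: 3, a=1: 3, a=2: 3, a=3: 3, a=4: 0, a=5: 0, a=6: 0, a=7: 3, a=8: 3, a=9: 3; total 21.

21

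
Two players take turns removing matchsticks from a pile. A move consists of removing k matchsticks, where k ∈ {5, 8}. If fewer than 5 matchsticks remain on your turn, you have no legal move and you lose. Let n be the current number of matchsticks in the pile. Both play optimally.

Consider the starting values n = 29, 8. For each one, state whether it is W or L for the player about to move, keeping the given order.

Classify positions by backward induction: terminal positions (no move available) are L. From any other position, the mover wins iff some move reaches an L.
n=0: no move → L
n=1: no move → L
n=2: no move → L
n=3: no move → L
n=4: no move → L
n=5: can move to 0, which is L ⇒ W
n=6: can move to 1, which is L ⇒ W
n=7: can move to 2, which is L ⇒ W
n=8: can move to 3, which is L ⇒ W
n=9: can move to 4, which is L ⇒ W
n=10: can move to 2, which is L ⇒ W
n=11: can move to 3, which is L ⇒ W
n=12: can move to 4, which is L ⇒ W
n=13: moves to 8(W), 5(W); every one is W ⇒ L
n=14: moves to 9(W), 6(W); every one is W ⇒ L
n=15: moves to 10(W), 7(W); every one is W ⇒ L
n=16: moves to 11(W), 8(W); every one is W ⇒ L
n=17: moves to 12(W), 9(W); every one is W ⇒ L
n=18: can move to 13, which is L ⇒ W
n=19: can move to 14, which is L ⇒ W
n=20: can move to 15, which is L ⇒ W
n=21: can move to 16, which is L ⇒ W
n=22: can move to 17, which is L ⇒ W
n=23: can move to 15, which is L ⇒ W
n=24: can move to 16, which is L ⇒ W
n=25: can move to 17, which is L ⇒ W
n=26: moves to 21(W), 18(W); every one is W ⇒ L
n=27: moves to 22(W), 19(W); every one is W ⇒ L
n=28: moves to 23(W), 20(W); every one is W ⇒ L
n=29: moves to 24(W), 21(W); every one is W ⇒ L

29: L, 8: W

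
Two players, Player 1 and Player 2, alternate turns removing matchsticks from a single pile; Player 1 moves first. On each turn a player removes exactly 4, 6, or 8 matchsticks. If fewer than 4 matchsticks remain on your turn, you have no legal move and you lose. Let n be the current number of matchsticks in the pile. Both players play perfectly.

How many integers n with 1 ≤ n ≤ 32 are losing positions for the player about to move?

Build the W/L table. Terminal = L. A non-terminal position is W if it has a move to some L; otherwise it is L.
n=0: no move → L
n=1: no move → L
n=2: no move → L
n=3: no move → L
n=4: reaches L-position 0 → W
n=5: reaches L-position 1 → W
n=6: reaches L-position 2 → W
n=7: reaches L-position 3 → W
n=8: reaches L-position 2 → W
n=9: reaches L-position 3 → W
n=10: reaches L-position 2 → W
n=11: reaches L-position 3 → W
n=12: only reaches 8(W), 6(W), 4(W), all W → L
n=13: only reaches 9(W), 7(W), 5(W), all W → L
n=14: only reaches 10(W), 8(W), 6(W), all W → L
n=15: only reaches 11(W), 9(W), 7(W), all W → L
n=16: reaches L-position 12 → W
n=17: reaches L-position 13 → W
n=18: reaches L-position 14 → W
n=19: reaches L-position 15 → W
n=20: reaches L-position 14 → W
n=21: reaches L-position 15 → W
n=22: reaches L-position 14 → W
n=23: reaches L-position 15 → W
n=24: only reaches 20(W), 18(W), 16(W), all W → L
n=25: only reaches 21(W), 19(W), 17(W), all W → L
n=26: only reaches 22(W), 20(W), 18(W), all W → L
n=27: only reaches 23(W), 21(W), 19(W), all W → L
n=28: reaches L-position 24 → W
n=29: reaches L-position 25 → W
n=30: reaches L-position 26 → W
n=31: reaches L-position 27 → W
n=32: reaches L-position 26 → W
L entries with 1 ≤ n ≤ 32 (n=0 is outside the asked range and is not counted): n = 1, 2, 3, 12, 13, 14, 15, 24, 25, 26, 27; that makes 11.

11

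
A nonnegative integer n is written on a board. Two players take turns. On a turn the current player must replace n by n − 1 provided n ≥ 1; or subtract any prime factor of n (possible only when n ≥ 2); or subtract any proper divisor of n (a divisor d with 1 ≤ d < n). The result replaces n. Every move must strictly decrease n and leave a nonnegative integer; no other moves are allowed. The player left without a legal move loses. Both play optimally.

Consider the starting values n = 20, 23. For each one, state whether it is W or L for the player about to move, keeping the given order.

Use the standard recursion: the mover loses at a terminal position; elsewhere, the mover wins exactly when some move hands the opponent an L position.
n=0: no move → L
n=1: →0(L), so W
n=2: →0(L), so W
n=3: →0(L), so W
n=4: →2(W), 3(W) — all W, so L
n=5: →0(L), so W
n=6: →4(L), so W
n=7: →0(L), so W
n=8: →4(L), so W
n=9: →6(W), 8(W) — all W, so L
n=10: →9(L), so W
n=11: →0(L), so W
n=12: →9(L), so W
n=13: →0(L), so W
n=14: →7(W), 12(W), 13(W) — all W, so L
n=15: →14(L), so W
n=16: →14(L), so W
n=17: →0(L), so W
n=18: →9(L), so W
n=19: →0(L), so W
n=20: →10(W), 15(W), 16(W), 18(W), 19(W) — all W, so L
n=21: →14(L), so W
n=22: →20(L), so W
n=23: →0(L), so W

20: L, 23: W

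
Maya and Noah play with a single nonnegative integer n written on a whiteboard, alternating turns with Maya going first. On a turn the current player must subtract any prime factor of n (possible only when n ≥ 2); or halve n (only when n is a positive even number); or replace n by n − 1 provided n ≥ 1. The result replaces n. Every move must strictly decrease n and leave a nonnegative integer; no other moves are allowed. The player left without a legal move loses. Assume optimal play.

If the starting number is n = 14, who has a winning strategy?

Classify positions by backward induction: terminal positions (no move available) are L. From any other position, the mover wins iff some move reaches an L.
n=0: no move → L
n=1: →0(L), so W
n=2: →0(L), so W
n=3: →0(L), so W
n=4: →2(W), 3(W) — all W, so L
n=5: →0(L), so W
n=6: →4(L), so W
n=7: →0(L), so W
n=8: →4(L), so W
n=9: →6(W), 8(W) — all W, so L
n=10: →9(L), so W
n=11: →0(L), so W
n=12: →9(L), so W
n=13: →0(L), so W
n=14: →7(W), 12(W), 13(W) — all W, so L
The starting position 14 is L: whatever Maya does, the opponent receives a W position.

Noah wins.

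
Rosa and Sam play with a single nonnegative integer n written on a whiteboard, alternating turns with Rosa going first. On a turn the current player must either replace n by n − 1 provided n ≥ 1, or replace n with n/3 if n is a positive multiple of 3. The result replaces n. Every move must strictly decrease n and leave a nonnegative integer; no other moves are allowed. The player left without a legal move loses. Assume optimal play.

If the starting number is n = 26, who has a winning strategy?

Positions with no move are L. A position that does have a move is losing for the player to move precisely when every available move leads to a winning position for the opponent. Fill in the labels:
n=0: no move → L
n=1: reaches L-position 0 → W
n=2: only reaches 1(W), which is W → L
n=3: reaches L-position 2 → W
n=4: only reaches 3(W), which is W → L
n=5: reaches L-position 4 → W
n=6: reaches L-position 2 → W
n=7: only reaches 6(W), which is W → L
n=8: reaches L-position 7 → W
n=9: only reaches 3(W), 8(W), all W → L
n=10: reaches L-position 9 → W
n=11: only reaches 10(W), which is W → L
n=12: reaches L-position 4 → W
n=13: only reaches 12(W), which is W → L
n=14: reaches L-position 13 → W
n=15: only reaches 5(W), 14(W), all W → L
n=16: reaches L-position 15 → W
n=17: only reaches 16(W), which is W → L
n=18: reaches L-position 17 → W
n=19: only reaches 18(W), which is W → L
n=20: reaches L-position 19 → W
n=21: reaches L-position 7 → W
n=22: only reaches 21(W), which is W → L
n=23: reaches L-position 22 → W
n=24: only reaches 8(W), 23(W), all W → L
n=25: reaches L-position 24 → W
n=26: only reaches 25(W), which is W → L
Every move from 26 reaches a W position, so the mover loses.

Sam wins.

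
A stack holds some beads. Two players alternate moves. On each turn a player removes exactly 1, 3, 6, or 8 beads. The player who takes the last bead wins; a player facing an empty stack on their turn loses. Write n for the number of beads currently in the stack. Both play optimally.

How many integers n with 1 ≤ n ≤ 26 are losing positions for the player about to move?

Classify positions by backward induction: terminal positions (no move available) are L. From any other position, the mover wins iff some move reaches an L.
n=0: no move → L
n=1: reaches L-position 0 → W
n=2: only reaches 1(W), which is W → L
n=3: reaches L-position 2 → W
n=4: only reaches 3(W), 1(W), all W → L
n=5: reaches L-position 4 → W
n=6: reaches L-position 0 → W
n=7: reaches L-position 4 → W
n=8: reaches L-position 2 → W
n=9: only reaches 8(W), 6(W), 3(W), 1(W), all W → L
n=10: reaches L-position 9 → W
n=11: only reaches 10(W), 8(W), 5(W), 3(W), all W → L
n=12: reaches L-position 11 → W
n=13: only reaches 12(W), 10(W), 7(W), 5(W), all W → L
n=14: reaches L-position 13 → W
n=15: reaches L-position 9 → W
n=16: reaches L-position 13 → W
n=17: reaches L-position 11 → W
n=18: only reaches 17(W), 15(W), 12(W), 10(W), all W → L
n=19: reaches L-position 18 → W
n=20: only reaches 19(W), 17(W), 14(W), 12(W), all W → L
n=21: reaches L-position 20 → W
n=22: only reaches 21(W), 19(W), 16(W), 14(W), all W → L
n=23: reaches L-position 22 → W
n=24: reaches L-position 18 → W
n=25: reaches L-position 22 → W
n=26: reaches L-position 20 → W
L entries with 1 ≤ n ≤ 26 (n=0 is outside the asked range and is not counted): n = 2, 4, 9, 11, 13, 18, 20, 22; that makes 8.

8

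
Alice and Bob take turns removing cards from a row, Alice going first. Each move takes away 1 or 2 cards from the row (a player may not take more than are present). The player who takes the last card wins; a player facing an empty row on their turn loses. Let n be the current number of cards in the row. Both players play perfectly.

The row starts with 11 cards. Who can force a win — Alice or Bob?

Alice wins.

Label each position W (a win for the player to move) or L (a loss). A position with no legal move is L; any other position is W exactly when some move reaches an L, and L when every move reaches a W.
n=0: no move → L
n=1: →0(L), so W
n=2: →0(L), so W
n=3: →2(W), 1(W) — all W, so L
n=4: →3(L), so W
n=5: →3(L), so W
n=6: →5(W), 4(W) — all W, so L
n=7: →6(L), so W
n=8: →6(L), so W
n=9: →8(W), 7(W) — all W, so L
n=10: →9(L), so W
n=11: →9(L), so W
The starting position 11 is W: Alice should remove 2, leaving 9, handing over an L position.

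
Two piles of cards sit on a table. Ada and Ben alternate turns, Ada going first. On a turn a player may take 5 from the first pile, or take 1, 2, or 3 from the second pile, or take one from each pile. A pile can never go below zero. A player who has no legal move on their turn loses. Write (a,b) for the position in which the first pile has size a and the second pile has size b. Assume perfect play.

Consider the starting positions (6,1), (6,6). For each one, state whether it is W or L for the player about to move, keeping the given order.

Label each position W (a win for the player to move) or L (a loss). A position with no legal move is L; any other position is W exactly when some move reaches an L, and L when every move reaches a W.
No move ever increases a pile, so every position that can arise here has a ≤ 6 and b ≤ 6; it is enough to label the cells with 0 ≤ a ≤ 6 and 0 ≤ b ≤ 6.
Every move lowers a or b (never raises either), so fill the grid row by row in increasing a, and left to right within a row: each cell's successors are then already labelled.
      b=0  b=1  b=2  b=3  b=4  b=5  b=6
a=0:    L    W    W    W    L    W    W
a=1:    L    W    W    W    L    W    W
a=2:    L    W    W    W    L    W    W
a=3:    L    W    W    W    L    W    W
a=4:    L    W    W    W    L    W    W
a=5:    W    W    L    W    W    W    L
a=6:    W    L    W    W    W    L    W
Cells with no legal move (terminal, hence L): (0,0), (1,0), (2,0), (3,0), (4,0).
The remaining L cells, each justified by listing all of its moves:
(0,4): →(0,3)(W), (0,2)(W), (0,1)(W) — all W, so L
(1,4): →(1,3)(W), (1,2)(W), (1,1)(W), (0,3)(W) — all W, so L
(2,4): →(2,3)(W), (2,2)(W), (2,1)(W), (1,3)(W) — all W, so L
(3,4): →(3,3)(W), (3,2)(W), (3,1)(W), (2,3)(W) — all W, so L
(4,4): →(4,3)(W), (4,2)(W), (4,1)(W), (3,3)(W) — all W, so L
(5,2): →(0,2)(W), (5,1)(W), (5,0)(W), (4,1)(W) — all W, so L
(5,6): →(0,6)(W), (5,5)(W), (5,4)(W), (5,3)(W), (4,5)(W) — all W, so L
(6,1): →(1,1)(W), (6,0)(W), (5,0)(W) — all W, so L
(6,5): →(1,5)(W), (6,4)(W), (6,3)(W), (6,2)(W), (5,4)(W) — all W, so L
Every other cell has at least one move into one of the L cells above, so it is W.
(6,1): one of the L cells justified above, so L
(6,6): the move to (6,5) reaches an L cell, so W

(6,1): L, (6,6): W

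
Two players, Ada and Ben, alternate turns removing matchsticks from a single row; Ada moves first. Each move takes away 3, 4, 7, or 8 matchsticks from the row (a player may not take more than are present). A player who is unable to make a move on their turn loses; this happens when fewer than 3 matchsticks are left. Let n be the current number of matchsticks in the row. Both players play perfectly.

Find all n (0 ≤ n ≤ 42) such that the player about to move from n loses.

Positions with no move are L. A position that does have a move is losing for the player to move precisely when every available move leads to a winning position for the opponent. Fill in the labels:
n=0: no move → L
n=1: no move → L
n=2: no move → L
n=3: reaches L-position 0 → W
n=4: reaches L-position 1 → W
n=5: reaches L-position 2 → W
n=6: reaches L-position 2 → W
n=7: reaches L-position 0 → W
n=8: reaches L-position 1 → W
n=9: reaches L-position 2 → W
n=10: reaches L-position 2 → W
n=11: only reaches 8(W), 7(W), 4(W), 3(W), all W → L
n=12: only reaches 9(W), 8(W), 5(W), 4(W), all W → L
n=13: only reaches 10(W), 9(W), 6(W), 5(W), all W → L
n=14: reaches L-position 11 → W
n=15: reaches L-position 12 → W
n=16: reaches L-position 13 → W
n=17: reaches L-position 13 → W
n=18: reaches L-position 11 → W
n=19: reaches L-position 12 → W
n=20: reaches L-position 13 → W
n=21: reaches L-position 13 → W
n=22: only reaches 19(W), 18(W), 15(W), 14(W), all W → L
n=23: only reaches 20(W), 19(W), 16(W), 15(W), all W → L
n=24: only reaches 21(W), 20(W), 17(W), 16(W), all W → L
n=25: reaches L-position 22 → W
n=26: reaches L-position 23 → W
n=27: reaches L-position 24 → W
n=28: reaches L-position 24 → W
n=29: reaches L-position 22 → W
n=30: reaches L-position 23 → W
n=31: reaches L-position 24 → W
n=32: reaches L-position 24 → W
n=33: only reaches 30(W), 29(W), 26(W), 25(W), all W → L
n=34: only reaches 31(W), 30(W), 27(W), 26(W), all W → L
n=35: only reaches 32(W), 31(W), 28(W), 27(W), all W → L
n=36: reaches L-position 33 → W
n=37: reaches L-position 34 → W
n=38: reaches L-position 35 → W
n=39: reaches L-position 35 → W
n=40: reaches L-position 33 → W
n=41: reaches L-position 34 → W
n=42: reaches L-position 35 → W
Reading off the rows marked L gives the requested list; there are 12 such values of n.

0, 1, 2, 11, 12, 13, 22, 23, 24, 33, 34, 35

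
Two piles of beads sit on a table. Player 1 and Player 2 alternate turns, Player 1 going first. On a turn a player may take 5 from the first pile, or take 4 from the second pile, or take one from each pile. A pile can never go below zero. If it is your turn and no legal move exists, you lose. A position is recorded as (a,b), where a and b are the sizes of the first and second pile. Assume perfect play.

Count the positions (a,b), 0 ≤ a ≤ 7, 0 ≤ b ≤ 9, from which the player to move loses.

37

Use the standard recursion: the mover loses at a terminal position; elsewhere, the mover wins exactly when some move hands the opponent an L position.
Every move lowers a or b (never raises either), so fill the grid row by row in increasing a, and left to right within a row: each cell's successors are then already labelled.
      b=0  b=1  b=2  b=3  b=4  b=5  b=6  b=7  b=8  b=9
a=0:    L    L    L    L    W    W    W    W    L    L
a=1:    L    W    W    W    W    L    L    L    L    W
a=2:    L    W    L    L    W    L    W    W    W    W
a=3:    L    W    L    W    W    L    W    L    L    W
a=4:    L    W    L    W    W    L    W    L    W    W
a=5:    W    W    W    W    L    L    W    L    W    W
a=6:    W    L    L    L    L    W    W    W    W    L
a=7:    W    L    W    W    W    W    L    L    L    L
Cells with no legal move (terminal, hence L): (0,0), (0,1), (0,2), (0,3), (1,0), (2,0), (3,0), (4,0).
The remaining L cells, each justified by listing all of its moves:
(0,8): L (sole option (0,4)(W) is W)
(0,9): L (sole option (0,5)(W) is W)
(1,5): L (options (1,1)(W), (0,4)(W) are all W)
(1,6): L (options (1,2)(W), (0,5)(W) are all W)
(1,7): L (options (1,3)(W), (0,6)(W) are all W)
(1,8): L (options (1,4)(W), (0,7)(W) are all W)
(2,2): L (sole option (1,1)(W) is W)
(2,3): L (sole option (1,2)(W) is W)
(2,5): L (options (2,1)(W), (1,4)(W) are all W)
(3,2): L (sole option (2,1)(W) is W)
(3,5): L (options (3,1)(W), (2,4)(W) are all W)
(3,7): L (options (3,3)(W), (2,6)(W) are all W)
(3,8): L (options (3,4)(W), (2,7)(W) are all W)
(4,2): L (sole option (3,1)(W) is W)
(4,5): L (options (4,1)(W), (3,4)(W) are all W)
(4,7): L (options (4,3)(W), (3,6)(W) are all W)
(5,4): L (options (0,4)(W), (5,0)(W), (4,3)(W) are all W)
(5,5): L (options (0,5)(W), (5,1)(W), (4,4)(W) are all W)
(5,7): L (options (0,7)(W), (5,3)(W), (4,6)(W) are all W)
(6,1): L (options (1,1)(W), (5,0)(W) are all W)
(6,2): L (options (1,2)(W), (5,1)(W) are all W)
(6,3): L (options (1,3)(W), (5,2)(W) are all W)
(6,4): L (options (1,4)(W), (6,0)(W), (5,3)(W) are all W)
(6,9): L (options (1,9)(W), (6,5)(W), (5,8)(W) are all W)
(7,1): L (options (2,1)(W), (6,0)(W) are all W)
(7,6): L (options (2,6)(W), (7,2)(W), (6,5)(W) are all W)
(7,7): L (options (2,7)(W), (7,3)(W), (6,6)(W) are all W)
(7,8): L (options (2,8)(W), (7,4)(W), (6,7)(W) are all W)
(7,9): L (options (2,9)(W), (7,5)(W), (6,8)(W) are all W)
Every other cell has at least one move into one of the L cells above, so it is W.
L cells per row: a=0: 6, a=1: 5, a=2: 4, a=3: 5, a=4: 4, a=5: 3, a=6: 5, a=7: 5; total 37.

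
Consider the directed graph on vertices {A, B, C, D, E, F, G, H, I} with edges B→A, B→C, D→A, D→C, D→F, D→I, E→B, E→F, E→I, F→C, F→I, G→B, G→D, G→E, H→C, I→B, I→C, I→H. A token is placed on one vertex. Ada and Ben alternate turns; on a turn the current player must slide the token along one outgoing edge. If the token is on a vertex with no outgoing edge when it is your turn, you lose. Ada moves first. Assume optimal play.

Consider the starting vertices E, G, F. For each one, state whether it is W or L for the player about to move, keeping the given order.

Work bottom-up. With no move the player to move loses. Otherwise the position is W if at least one move leads to an L position for the opponent, and L if every move leads to a W.
Every edge goes from a vertex to one that appears earlier in the order A, C, B, H, I, F, D, E, G, so processing vertices in that order labels each vertex after all of its successors.
A: no outgoing edge → L
C: no outgoing edge → L
B: W (go to C, an L position)
H: W (go to C, an L position)
I: W (go to C, an L position)
F: W (go to C, an L position)
D: W (go to C, an L position)
E: L (options F(W), I(W), B(W) are all W)
G: W (go to E, an L position)

E: L, G: W, F: W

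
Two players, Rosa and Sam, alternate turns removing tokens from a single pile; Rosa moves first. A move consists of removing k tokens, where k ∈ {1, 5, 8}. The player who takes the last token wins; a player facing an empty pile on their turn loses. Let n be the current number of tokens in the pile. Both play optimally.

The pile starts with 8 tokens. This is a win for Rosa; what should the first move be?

Remove 8, leaving 0.

Positions with no move are L. A position that does have a move is losing for the player to move precisely when every available move leads to a winning position for the opponent. Fill in the labels:
n=0: no move → L
n=1: can move to 0, which is L ⇒ W
n=2: the only move is to 1(W), a W ⇒ L
n=3: can move to 2, which is L ⇒ W
n=4: the only move is to 3(W), a W ⇒ L
n=5: can move to 4, which is L ⇒ W
n=6: moves to 5(W), 1(W); every one is W ⇒ L
n=7: can move to 6, which is L ⇒ W
n=8: can move to 0, which is L ⇒ W
From 8, the L positions reachable in one move are: 0.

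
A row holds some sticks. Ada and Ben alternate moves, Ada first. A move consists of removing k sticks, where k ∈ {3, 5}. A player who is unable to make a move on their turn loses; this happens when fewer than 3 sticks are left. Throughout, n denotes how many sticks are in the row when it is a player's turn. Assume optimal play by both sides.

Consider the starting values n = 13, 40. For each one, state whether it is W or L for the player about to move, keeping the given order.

13: W, 40: L

Work bottom-up. With no move the player to move loses. Otherwise the position is W if at least one move leads to an L position for the opponent, and L if every move leads to a W.
n=0: no move → L
n=1: no move → L
n=2: no move → L
n=3: reaches L-position 0 → W
n=4: reaches L-position 1 → W
n=5: reaches L-position 2 → W
n=6: reaches L-position 1 → W
n=7: reaches L-position 2 → W
n=8: only reaches 5(W), 3(W), all W → L
n=9: only reaches 6(W), 4(W), all W → L
n=10: only reaches 7(W), 5(W), all W → L
n=11: reaches L-position 8 → W
n=12: reaches L-position 9 → W
n=13: reaches L-position 10 → W
n=14: reaches L-position 9 → W
n=15: reaches L-position 10 → W
n=16: only reaches 13(W), 11(W), all W → L
n=17: only reaches 14(W), 12(W), all W → L
n=18: only reaches 15(W), 13(W), all W → L
n=19: reaches L-position 16 → W
n=20: reaches L-position 17 → W
n=21: reaches L-position 18 → W
n=22: reaches L-position 17 → W
n=23: reaches L-position 18 → W
n=24: only reaches 21(W), 19(W), all W → L
n=25: only reaches 22(W), 20(W), all W → L
n=26: only reaches 23(W), 21(W), all W → L
n=27: reaches L-position 24 → W
n=28: reaches L-position 25 → W
n=29: reaches L-position 26 → W
n=30: reaches L-position 25 → W
n=31: reaches L-position 26 → W
n=32: only reaches 29(W), 27(W), all W → L
n=33: only reaches 30(W), 28(W), all W → L
n=34: only reaches 31(W), 29(W), all W → L
n=35: reaches L-position 32 → W
n=36: reaches L-position 33 → W
n=37: reaches L-position 34 → W
n=38: reaches L-position 33 → W
n=39: reaches L-position 34 → W
n=40: only reaches 37(W), 35(W), all W → L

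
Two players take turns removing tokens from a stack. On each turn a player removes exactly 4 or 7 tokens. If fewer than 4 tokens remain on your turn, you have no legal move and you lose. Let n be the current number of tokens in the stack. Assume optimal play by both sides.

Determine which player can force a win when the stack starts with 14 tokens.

Classify positions by backward induction: terminal positions (no move available) are L. From any other position, the mover wins iff some move reaches an L.
n=0: no move → L
n=1: no move → L
n=2: no move → L
n=3: no move → L
n=4: can move to 0, which is L ⇒ W
n=5: can move to 1, which is L ⇒ W
n=6: can move to 2, which is L ⇒ W
n=7: can move to 3, which is L ⇒ W
n=8: can move to 1, which is L ⇒ W
n=9: can move to 2, which is L ⇒ W
n=10: can move to 3, which is L ⇒ W
n=11: moves to 7(W), 4(W); every one is W ⇒ L
n=12: moves to 8(W), 5(W); every one is W ⇒ L
n=13: moves to 9(W), 6(W); every one is W ⇒ L
n=14: moves to 10(W), 7(W); every one is W ⇒ L
The starting position 14 is L: whatever the player to move does, the opponent receives a W position.

The second player wins.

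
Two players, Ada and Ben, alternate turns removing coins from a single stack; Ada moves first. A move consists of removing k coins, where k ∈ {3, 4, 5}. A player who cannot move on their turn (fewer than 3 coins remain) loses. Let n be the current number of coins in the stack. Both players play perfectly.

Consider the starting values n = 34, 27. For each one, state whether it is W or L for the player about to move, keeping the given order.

34: L, 27: W

Classify positions by backward induction: terminal positions (no move available) are L. From any other position, the mover wins iff some move reaches an L.
n=0: no move → L
n=1: no move → L
n=2: no move → L
n=3: W (go to 0, an L position)
n=4: W (go to 1, an L position)
n=5: W (go to 2, an L position)
n=6: W (go to 2, an L position)
n=7: W (go to 2, an L position)
n=8: L (options 5(W), 4(W), 3(W) are all W)
n=9: L (options 6(W), 5(W), 4(W) are all W)
n=10: L (options 7(W), 6(W), 5(W) are all W)
n=11: W (go to 8, an L position)
n=12: W (go to 9, an L position)
n=13: W (go to 10, an L position)
n=14: W (go to 10, an L position)
n=15: W (go to 10, an L position)
n=16: L (options 13(W), 12(W), 11(W) are all W)
n=17: L (options 14(W), 13(W), 12(W) are all W)
n=18: L (options 15(W), 14(W), 13(W) are all W)
n=19: W (go to 16, an L position)
n=20: W (go to 17, an L position)
n=21: W (go to 18, an L position)
n=22: W (go to 18, an L position)
n=23: W (go to 18, an L position)
n=24: L (options 21(W), 20(W), 19(W) are all W)
n=25: L (options 22(W), 21(W), 20(W) are all W)
n=26: L (options 23(W), 22(W), 21(W) are all W)
n=27: W (go to 24, an L position)
n=28: W (go to 25, an L position)
n=29: W (go to 26, an L position)
n=30: W (go to 26, an L position)
n=31: W (go to 26, an L position)
n=32: L (options 29(W), 28(W), 27(W) are all W)
n=33: L (options 30(W), 29(W), 28(W) are all W)
n=34: L (options 31(W), 30(W), 29(W) are all W)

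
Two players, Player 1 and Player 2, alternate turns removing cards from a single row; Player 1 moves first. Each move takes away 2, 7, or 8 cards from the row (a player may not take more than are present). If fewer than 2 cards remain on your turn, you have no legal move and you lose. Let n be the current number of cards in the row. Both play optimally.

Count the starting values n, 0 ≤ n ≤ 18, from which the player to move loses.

7

Build the W/L table. Terminal = L. A non-terminal position is W if it has a move to some L; otherwise it is L.
n=0: no move → L
n=1: no move → L
n=2: reaches L-position 0 → W
n=3: reaches L-position 1 → W
n=4: only reaches 2(W), which is W → L
n=5: only reaches 3(W), which is W → L
n=6: reaches L-position 4 → W
n=7: reaches L-position 5 → W
n=8: reaches L-position 1 → W
n=9: reaches L-position 1 → W
n=10: only reaches 8(W), 3(W), 2(W), all W → L
n=11: reaches L-position 4 → W
n=12: reaches L-position 10 → W
n=13: reaches L-position 5 → W
n=14: only reaches 12(W), 7(W), 6(W), all W → L
n=15: only reaches 13(W), 8(W), 7(W), all W → L
n=16: reaches L-position 14 → W
n=17: reaches L-position 15 → W
n=18: reaches L-position 10 → W
L entries with 0 ≤ n ≤ 18: n = 0, 1, 4, 5, 10, 14, 15; that makes 7.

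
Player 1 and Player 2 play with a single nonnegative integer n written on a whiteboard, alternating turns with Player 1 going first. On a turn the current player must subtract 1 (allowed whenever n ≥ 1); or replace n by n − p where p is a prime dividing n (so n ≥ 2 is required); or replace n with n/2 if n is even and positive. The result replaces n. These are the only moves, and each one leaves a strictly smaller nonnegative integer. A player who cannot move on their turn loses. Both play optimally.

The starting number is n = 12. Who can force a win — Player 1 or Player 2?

Use the standard recursion: the mover loses at a terminal position; elsewhere, the mover wins exactly when some move hands the opponent an L position.
n=0: no move → L
n=1: W (go to 0, an L position)
n=2: W (go to 0, an L position)
n=3: W (go to 0, an L position)
n=4: L (options 2(W), 3(W) are all W)
n=5: W (go to 0, an L position)
n=6: W (go to 4, an L position)
n=7: W (go to 0, an L position)
n=8: W (go to 4, an L position)
n=9: L (options 6(W), 8(W) are all W)
n=10: W (go to 9, an L position)
n=11: W (go to 0, an L position)
n=12: W (go to 9, an L position)
From 12 Player 1 can move to 9, reaching an L position.

Player 1 wins.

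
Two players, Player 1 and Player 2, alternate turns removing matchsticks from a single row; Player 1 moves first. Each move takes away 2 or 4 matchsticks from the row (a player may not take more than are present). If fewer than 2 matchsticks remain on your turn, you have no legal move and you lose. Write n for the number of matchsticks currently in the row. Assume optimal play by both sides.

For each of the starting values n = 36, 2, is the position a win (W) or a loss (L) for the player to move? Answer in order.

36: L, 2: W

Classify positions by backward induction: terminal positions (no move available) are L. From any other position, the mover wins iff some move reaches an L.
n=0: no move → L
n=1: no move → L
n=2: →0(L), so W
n=3: →1(L), so W
n=4: →0(L), so W
n=5: →1(L), so W
n=6: →4(W), 2(W) — all W, so L
n=7: →5(W), 3(W) — all W, so L
n=8: →6(L), so W
n=9: →7(L), so W
n=10: →6(L), so W
n=11: →7(L), so W
n=12: →10(W), 8(W) — all W, so L
n=13: →11(W), 9(W) — all W, so L
n=14: →12(L), so W
n=15: →13(L), so W
n=16: →12(L), so W
n=17: →13(L), so W
n=18: →16(W), 14(W) — all W, so L
n=19: →17(W), 15(W) — all W, so L
n=20: →18(L), so W
n=21: →19(L), so W
n=22: →18(L), so W
n=23: →19(L), so W
n=24: →22(W), 20(W) — all W, so L
n=25: →23(W), 21(W) — all W, so L
n=26: →24(L), so W
n=27: →25(L), so W
n=28: →24(L), so W
n=29: →25(L), so W
n=30: →28(W), 26(W) — all W, so L
n=31: →29(W), 27(W) — all W, so L
n=32: →30(L), so W
n=33: →31(L), so W
n=34: →30(L), so W
n=35: →31(L), so W
n=36: →34(W), 32(W) — all W, so L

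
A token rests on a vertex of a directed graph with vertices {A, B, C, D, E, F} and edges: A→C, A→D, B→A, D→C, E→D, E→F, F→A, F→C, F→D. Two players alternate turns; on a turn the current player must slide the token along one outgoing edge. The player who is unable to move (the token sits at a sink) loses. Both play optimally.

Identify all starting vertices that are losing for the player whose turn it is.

B, C, E

Label each position W (a win for the player to move) or L (a loss). A position with no legal move is L; any other position is W exactly when some move reaches an L, and L when every move reaches a W.
Every edge goes from a vertex to one that appears earlier in the order C, D, A, F, E, B, so processing vertices in that order labels each vertex after all of its successors.
C: no outgoing edge → L
D: reaches L-position C → W
A: reaches L-position C → W
F: reaches L-position C → W
E: only reaches F(W), D(W), all W → L
B: only reaches A(W), which is W → L
Reading off the rows marked L gives the requested list; there are 3 such vertices.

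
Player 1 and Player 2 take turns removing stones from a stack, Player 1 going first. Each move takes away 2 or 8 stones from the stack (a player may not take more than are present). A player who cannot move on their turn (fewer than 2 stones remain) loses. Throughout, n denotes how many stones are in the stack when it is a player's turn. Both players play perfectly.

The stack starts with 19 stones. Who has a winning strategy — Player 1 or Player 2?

Positions with no move are L. A position that does have a move is losing for the player to move precisely when every available move leads to a winning position for the opponent. Fill in the labels:
n=0: no move → L
n=1: no move → L
n=2: reaches L-position 0 → W
n=3: reaches L-position 1 → W
n=4: only reaches 2(W), which is W → L
n=5: only reaches 3(W), which is W → L
n=6: reaches L-position 4 → W
n=7: reaches L-position 5 → W
n=8: reaches L-position 0 → W
n=9: reaches L-position 1 → W
n=10: only reaches 8(W), 2(W), all W → L
n=11: only reaches 9(W), 3(W), all W → L
n=12: reaches L-position 10 → W
n=13: reaches L-position 11 → W
n=14: only reaches 12(W), 6(W), all W → L
n=15: only reaches 13(W), 7(W), all W → L
n=16: reaches L-position 14 → W
n=17: reaches L-position 15 → W
n=18: reaches L-position 10 → W
n=19: reaches L-position 11 → W
From 19 Player 1 can remove 8, leaving 11, reaching an L position.

Player 1 wins.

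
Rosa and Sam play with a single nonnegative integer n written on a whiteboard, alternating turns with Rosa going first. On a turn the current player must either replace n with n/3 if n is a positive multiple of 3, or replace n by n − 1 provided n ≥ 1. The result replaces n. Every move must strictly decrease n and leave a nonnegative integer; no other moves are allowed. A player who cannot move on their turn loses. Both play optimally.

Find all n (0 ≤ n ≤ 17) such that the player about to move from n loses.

0, 2, 4, 7, 9, 11, 13, 15, 17

Use the standard recursion: the mover loses at a terminal position; elsewhere, the mover wins exactly when some move hands the opponent an L position.
n=0: no move → L
n=1: can move to 0, which is L ⇒ W
n=2: the only move is to 1(W), a W ⇒ L
n=3: can move to 2, which is L ⇒ W
n=4: the only move is to 3(W), a W ⇒ L
n=5: can move to 4, which is L ⇒ W
n=6: can move to 2, which is L ⇒ W
n=7: the only move is to 6(W), a W ⇒ L
n=8: can move to 7, which is L ⇒ W
n=9: moves to 3(W), 8(W); every one is W ⇒ L
n=10: can move to 9, which is L ⇒ W
n=11: the only move is to 10(W), a W ⇒ L
n=12: can move to 4, which is L ⇒ W
n=13: the only move is to 12(W), a W ⇒ L
n=14: can move to 13, which is L ⇒ W
n=15: moves to 5(W), 14(W); every one is W ⇒ L
n=16: can move to 15, which is L ⇒ W
n=17: the only move is to 16(W), a W ⇒ L
The losing starting values of n are exactly the entries labelled L in this table (9 of them).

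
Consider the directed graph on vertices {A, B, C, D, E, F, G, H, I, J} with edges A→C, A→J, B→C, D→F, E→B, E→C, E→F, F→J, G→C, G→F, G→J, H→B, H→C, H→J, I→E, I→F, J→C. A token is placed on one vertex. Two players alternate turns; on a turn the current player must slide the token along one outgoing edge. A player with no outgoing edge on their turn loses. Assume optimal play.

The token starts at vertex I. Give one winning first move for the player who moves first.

Move to F.

Build the W/L table. Terminal = L. A non-terminal position is W if it has a move to some L; otherwise it is L.
Every edge goes from a vertex to one that appears earlier in the order C, J, B, A, F, E, H, I, G, D, so processing vertices in that order labels each vertex after all of its successors.
C: no outgoing edge → L
J: W (go to C, an L position)
B: W (go to C, an L position)
A: W (go to C, an L position)
F: L (sole option J(W) is W)
E: W (go to F, an L position)
H: W (go to C, an L position)
I: W (go to F, an L position)
G: W (go to F, an L position)
D: W (go to F, an L position)
From I, the L positions reachable in one move are: F.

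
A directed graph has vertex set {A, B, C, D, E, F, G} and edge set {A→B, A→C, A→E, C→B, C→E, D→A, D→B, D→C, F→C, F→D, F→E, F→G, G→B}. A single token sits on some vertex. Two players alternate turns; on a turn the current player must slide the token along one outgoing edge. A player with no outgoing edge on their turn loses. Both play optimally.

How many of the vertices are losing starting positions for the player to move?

Positions with no move are L. A position that does have a move is losing for the player to move precisely when every available move leads to a winning position for the opponent. Fill in the labels:
Every edge goes from a vertex to one that appears earlier in the order E, B, C, A, G, D, F, so processing vertices in that order labels each vertex after all of its successors.
E: no outgoing edge → L
B: no outgoing edge → L
C: can move to B, which is L ⇒ W
A: can move to B, which is L ⇒ W
G: can move to B, which is L ⇒ W
D: can move to B, which is L ⇒ W
F: can move to E, which is L ⇒ W
The L vertices are B, E; that is 2 in all.

2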